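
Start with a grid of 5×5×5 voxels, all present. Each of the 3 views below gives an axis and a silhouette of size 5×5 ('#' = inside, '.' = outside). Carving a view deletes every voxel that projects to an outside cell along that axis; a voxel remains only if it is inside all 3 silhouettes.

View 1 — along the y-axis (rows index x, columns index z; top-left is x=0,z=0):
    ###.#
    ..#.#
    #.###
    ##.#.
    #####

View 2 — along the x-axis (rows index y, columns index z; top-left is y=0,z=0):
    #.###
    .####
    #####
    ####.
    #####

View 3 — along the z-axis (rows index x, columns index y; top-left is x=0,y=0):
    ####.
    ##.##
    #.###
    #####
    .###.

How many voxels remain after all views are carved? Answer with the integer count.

initial block: 5^3 = 125
step 1: project along y, AND mask (18/25) → |grid| = 90
step 2: project along x, AND mask (22/25) → |grid| = 79
step 3: project along z, AND mask (20/25) → |grid| = 61

61 voxels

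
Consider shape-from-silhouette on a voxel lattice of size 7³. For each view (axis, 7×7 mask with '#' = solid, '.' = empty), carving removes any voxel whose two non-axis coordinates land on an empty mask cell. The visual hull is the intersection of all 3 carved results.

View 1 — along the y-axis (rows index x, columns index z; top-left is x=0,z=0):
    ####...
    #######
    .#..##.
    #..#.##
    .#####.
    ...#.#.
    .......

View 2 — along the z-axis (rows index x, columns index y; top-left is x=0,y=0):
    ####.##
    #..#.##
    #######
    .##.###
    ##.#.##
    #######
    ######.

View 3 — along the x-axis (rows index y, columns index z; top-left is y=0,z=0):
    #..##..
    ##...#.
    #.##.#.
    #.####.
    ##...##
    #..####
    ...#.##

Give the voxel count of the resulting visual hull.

remaining voxels: 79

start: 7×7×7 = 343 voxels
step 1: project along y, AND mask (25/49) → |grid| = 175
step 2: project along z, AND mask (40/49) → |grid| = 132
step 3: project along x, AND mask (27/49) → |grid| = 79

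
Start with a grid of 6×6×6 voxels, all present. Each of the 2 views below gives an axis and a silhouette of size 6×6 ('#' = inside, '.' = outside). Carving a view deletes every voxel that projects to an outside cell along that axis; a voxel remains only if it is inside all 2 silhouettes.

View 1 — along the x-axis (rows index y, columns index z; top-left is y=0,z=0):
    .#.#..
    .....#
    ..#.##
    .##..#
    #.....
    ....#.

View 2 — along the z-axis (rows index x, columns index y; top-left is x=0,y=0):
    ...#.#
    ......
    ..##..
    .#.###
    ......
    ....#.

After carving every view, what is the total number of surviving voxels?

initial block: 6^3 = 216
  1. axis=0 (YZ plane), |mask|=11  ⇒  voxels=66
  2. axis=2 (XY plane), |mask|=9  ⇒  voxels=17

17 voxels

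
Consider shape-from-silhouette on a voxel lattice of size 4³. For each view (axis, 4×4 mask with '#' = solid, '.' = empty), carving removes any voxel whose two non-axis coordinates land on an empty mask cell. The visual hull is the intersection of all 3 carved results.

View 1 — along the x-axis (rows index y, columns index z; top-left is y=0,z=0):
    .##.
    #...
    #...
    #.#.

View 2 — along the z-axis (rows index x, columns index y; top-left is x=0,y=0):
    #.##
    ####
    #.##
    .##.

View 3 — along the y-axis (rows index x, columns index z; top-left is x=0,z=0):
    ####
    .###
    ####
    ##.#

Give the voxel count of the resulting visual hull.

initial block: 4^3 = 64
step 1: project along x, AND mask (6/16) → |grid| = 24
step 2: project along z, AND mask (12/16) → |grid| = 18
step 3: project along y, AND mask (14/16) → |grid| = 15

|visual hull| = 15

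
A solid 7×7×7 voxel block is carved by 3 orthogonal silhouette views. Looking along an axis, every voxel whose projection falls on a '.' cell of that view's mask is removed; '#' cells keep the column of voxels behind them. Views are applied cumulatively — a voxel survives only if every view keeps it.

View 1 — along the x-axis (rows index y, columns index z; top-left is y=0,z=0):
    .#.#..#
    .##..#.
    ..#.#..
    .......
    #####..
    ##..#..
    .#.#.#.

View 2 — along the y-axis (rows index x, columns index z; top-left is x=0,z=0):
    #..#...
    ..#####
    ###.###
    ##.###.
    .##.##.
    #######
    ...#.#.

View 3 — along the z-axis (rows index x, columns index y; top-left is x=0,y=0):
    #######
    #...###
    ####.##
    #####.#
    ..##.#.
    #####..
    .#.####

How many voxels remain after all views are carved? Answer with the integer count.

remaining voxels: 58

initial block: 7^3 = 343
  1. axis=0 (YZ plane), |mask|=19  ⇒  voxels=133
  2. axis=1 (XZ plane), |mask|=31  ⇒  voxels=85
  3. axis=2 (XY plane), |mask|=36  ⇒  voxels=58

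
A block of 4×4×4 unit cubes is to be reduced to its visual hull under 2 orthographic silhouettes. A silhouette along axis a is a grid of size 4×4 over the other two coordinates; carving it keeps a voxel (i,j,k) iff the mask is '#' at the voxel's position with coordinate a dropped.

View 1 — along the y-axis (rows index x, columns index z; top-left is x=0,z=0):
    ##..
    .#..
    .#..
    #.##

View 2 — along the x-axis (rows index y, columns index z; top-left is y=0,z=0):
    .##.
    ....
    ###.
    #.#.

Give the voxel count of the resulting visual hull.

voxel count = 13

full grid |V| = 64
  1. axis=1 (XZ plane), |mask|=7  ⇒  voxels=28
  2. axis=0 (YZ plane), |mask|=7  ⇒  voxels=13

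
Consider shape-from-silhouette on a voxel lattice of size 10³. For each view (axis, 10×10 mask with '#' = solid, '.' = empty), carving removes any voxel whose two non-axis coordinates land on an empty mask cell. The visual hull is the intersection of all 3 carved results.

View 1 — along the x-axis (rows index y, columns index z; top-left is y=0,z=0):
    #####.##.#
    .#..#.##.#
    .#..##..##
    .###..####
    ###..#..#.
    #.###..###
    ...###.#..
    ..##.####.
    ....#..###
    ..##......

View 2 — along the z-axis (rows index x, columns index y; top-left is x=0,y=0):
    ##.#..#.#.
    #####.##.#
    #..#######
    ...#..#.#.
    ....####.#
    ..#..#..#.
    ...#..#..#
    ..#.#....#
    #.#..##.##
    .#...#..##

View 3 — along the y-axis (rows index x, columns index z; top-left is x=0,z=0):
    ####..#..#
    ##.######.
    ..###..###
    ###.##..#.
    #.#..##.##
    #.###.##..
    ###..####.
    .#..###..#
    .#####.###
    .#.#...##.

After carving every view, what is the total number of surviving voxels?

|visual hull| = 158

full grid |V| = 1000
carve view 1 (along x, YZ-mask fill 53/100): 530 voxels remain
carve view 2 (along z, XY-mask fill 48/100): 241 voxels remain
carve view 3 (along y, XZ-mask fill 62/100): 158 voxels remain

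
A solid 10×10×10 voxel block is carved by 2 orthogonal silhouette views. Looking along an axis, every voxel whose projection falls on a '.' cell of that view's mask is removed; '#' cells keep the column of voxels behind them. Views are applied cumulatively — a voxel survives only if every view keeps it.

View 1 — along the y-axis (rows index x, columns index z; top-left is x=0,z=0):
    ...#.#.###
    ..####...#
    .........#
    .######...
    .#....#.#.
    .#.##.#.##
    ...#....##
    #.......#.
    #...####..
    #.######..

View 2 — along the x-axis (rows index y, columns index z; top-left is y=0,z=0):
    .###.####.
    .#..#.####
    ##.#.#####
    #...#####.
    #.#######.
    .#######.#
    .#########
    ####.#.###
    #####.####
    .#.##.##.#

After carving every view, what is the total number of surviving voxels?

start: 10×10×10 = 1000 voxels
step 1: project along y, AND mask (43/100) → |grid| = 430
step 2: project along x, AND mask (75/100) → |grid| = 325

|visual hull| = 325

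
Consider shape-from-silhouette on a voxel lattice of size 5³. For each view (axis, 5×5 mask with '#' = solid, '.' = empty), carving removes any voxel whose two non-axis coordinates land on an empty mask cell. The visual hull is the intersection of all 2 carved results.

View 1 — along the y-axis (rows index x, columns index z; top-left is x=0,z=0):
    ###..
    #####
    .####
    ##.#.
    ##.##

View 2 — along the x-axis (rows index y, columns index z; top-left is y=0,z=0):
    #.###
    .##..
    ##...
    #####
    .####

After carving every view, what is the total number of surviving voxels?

initial block: 5^3 = 125
V1 y: intersect with XZ mask (19 set) -- 95 left
V2 x: intersect with YZ mask (17 set) -- 65 left

65 voxels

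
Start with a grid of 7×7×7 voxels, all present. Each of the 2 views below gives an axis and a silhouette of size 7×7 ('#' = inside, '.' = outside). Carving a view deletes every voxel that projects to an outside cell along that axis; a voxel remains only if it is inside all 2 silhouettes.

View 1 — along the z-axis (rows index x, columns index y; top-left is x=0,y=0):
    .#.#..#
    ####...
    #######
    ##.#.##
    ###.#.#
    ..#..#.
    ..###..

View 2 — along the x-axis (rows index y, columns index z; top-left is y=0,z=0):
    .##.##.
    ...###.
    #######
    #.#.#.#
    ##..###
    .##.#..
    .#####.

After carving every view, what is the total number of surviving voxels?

before carving: 343 voxels (7×7×7)
[1] z-view keeps 29 columns → grid now 203
[2] x-view keeps 31 columns → grid now 130

remaining voxels: 130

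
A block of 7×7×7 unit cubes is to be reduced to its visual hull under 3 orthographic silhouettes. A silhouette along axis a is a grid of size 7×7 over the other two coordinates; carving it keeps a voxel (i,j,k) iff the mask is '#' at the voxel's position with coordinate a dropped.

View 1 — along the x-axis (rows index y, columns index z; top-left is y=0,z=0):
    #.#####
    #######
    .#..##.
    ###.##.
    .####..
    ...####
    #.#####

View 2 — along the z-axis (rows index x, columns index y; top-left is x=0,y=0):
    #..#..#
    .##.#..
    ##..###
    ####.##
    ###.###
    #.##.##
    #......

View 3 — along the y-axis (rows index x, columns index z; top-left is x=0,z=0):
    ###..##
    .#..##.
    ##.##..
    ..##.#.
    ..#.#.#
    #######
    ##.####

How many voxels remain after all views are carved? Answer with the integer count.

remaining voxels: 92

before carving: 343 voxels (7×7×7)
[1] x-view keeps 35 columns → grid now 245
[2] z-view keeps 29 columns → grid now 149
[3] y-view keeps 31 columns → grid now 92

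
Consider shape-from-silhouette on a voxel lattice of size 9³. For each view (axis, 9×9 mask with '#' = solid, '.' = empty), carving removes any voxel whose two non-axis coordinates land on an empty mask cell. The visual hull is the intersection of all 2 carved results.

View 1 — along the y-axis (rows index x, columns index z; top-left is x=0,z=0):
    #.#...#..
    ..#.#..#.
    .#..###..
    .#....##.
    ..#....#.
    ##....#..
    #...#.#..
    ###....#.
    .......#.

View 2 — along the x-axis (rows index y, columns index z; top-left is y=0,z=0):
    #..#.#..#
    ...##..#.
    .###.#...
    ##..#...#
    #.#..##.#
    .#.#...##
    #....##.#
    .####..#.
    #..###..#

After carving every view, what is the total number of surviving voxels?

initial block: 9^3 = 729
V1 y: intersect with XZ mask (26 set) -- 234 left
V2 x: intersect with YZ mask (38 set) -- 90 left

voxel count = 90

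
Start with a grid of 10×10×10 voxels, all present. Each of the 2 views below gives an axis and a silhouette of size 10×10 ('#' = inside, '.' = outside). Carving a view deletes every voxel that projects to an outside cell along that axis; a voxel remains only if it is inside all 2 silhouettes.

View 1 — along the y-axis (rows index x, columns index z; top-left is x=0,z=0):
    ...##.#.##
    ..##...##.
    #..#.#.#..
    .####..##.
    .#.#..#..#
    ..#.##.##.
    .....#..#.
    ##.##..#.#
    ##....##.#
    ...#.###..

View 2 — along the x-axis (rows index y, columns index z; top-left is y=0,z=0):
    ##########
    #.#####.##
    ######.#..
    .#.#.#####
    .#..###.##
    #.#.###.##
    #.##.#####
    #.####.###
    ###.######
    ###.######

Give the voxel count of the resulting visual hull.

|visual hull| = 348

start: 10×10×10 = 1000 voxels
V1 y: intersect with XZ mask (45 set) -- 450 left
V2 x: intersect with YZ mask (79 set) -- 348 left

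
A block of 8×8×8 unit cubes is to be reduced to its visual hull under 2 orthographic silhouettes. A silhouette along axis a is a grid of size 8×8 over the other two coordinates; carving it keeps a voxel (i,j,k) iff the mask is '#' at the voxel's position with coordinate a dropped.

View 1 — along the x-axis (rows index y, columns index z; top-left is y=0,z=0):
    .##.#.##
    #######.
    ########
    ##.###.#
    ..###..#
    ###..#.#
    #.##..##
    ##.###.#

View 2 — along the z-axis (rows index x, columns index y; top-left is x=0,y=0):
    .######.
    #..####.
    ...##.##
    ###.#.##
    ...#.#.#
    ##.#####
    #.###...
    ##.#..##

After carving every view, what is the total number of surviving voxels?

before carving: 512 voxels (8×8×8)
[1] x-view keeps 46 columns → grid now 368
[2] z-view keeps 40 columns → grid now 223

|visual hull| = 223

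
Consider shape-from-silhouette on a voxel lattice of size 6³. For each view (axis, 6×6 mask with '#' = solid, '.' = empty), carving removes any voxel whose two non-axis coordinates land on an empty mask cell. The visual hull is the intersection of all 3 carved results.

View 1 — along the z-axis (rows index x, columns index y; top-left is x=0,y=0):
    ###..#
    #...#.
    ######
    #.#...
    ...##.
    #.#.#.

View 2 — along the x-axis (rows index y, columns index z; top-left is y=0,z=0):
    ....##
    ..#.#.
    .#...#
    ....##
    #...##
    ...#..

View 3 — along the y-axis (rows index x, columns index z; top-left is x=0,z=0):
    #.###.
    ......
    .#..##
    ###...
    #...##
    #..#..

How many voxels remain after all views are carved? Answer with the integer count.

start: 6×6×6 = 216 voxels
  1. axis=2 (XY plane), |mask|=19  ⇒  voxels=114
  2. axis=0 (YZ plane), |mask|=12  ⇒  voxels=40
  3. axis=1 (XZ plane), |mask|=15  ⇒  voxels=20

remaining voxels: 20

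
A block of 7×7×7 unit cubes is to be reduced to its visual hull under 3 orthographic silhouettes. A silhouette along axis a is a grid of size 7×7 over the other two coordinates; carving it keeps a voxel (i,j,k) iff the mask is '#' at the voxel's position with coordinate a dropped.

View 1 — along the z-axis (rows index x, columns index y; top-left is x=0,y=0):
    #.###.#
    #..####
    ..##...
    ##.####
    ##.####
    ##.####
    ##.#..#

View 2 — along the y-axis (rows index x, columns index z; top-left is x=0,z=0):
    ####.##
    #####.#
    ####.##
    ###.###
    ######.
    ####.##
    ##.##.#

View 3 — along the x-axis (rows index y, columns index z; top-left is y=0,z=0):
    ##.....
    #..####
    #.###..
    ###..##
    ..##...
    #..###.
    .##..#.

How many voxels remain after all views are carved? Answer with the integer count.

initial block: 7^3 = 343
[1] z-view keeps 34 columns → grid now 238
[2] y-view keeps 41 columns → grid now 200
[3] x-view keeps 25 columns → grid now 102

remaining voxels: 102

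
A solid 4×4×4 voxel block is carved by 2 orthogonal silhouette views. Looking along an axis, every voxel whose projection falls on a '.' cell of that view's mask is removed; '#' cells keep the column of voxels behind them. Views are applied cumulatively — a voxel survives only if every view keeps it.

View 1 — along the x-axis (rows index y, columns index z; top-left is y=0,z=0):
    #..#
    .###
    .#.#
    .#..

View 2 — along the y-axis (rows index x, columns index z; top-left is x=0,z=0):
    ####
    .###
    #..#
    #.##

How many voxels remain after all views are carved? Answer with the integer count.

before carving: 64 voxels (4×4×4)
V1 x: intersect with YZ mask (8 set) -- 32 left
V2 y: intersect with XZ mask (12 set) -- 24 left

24 voxels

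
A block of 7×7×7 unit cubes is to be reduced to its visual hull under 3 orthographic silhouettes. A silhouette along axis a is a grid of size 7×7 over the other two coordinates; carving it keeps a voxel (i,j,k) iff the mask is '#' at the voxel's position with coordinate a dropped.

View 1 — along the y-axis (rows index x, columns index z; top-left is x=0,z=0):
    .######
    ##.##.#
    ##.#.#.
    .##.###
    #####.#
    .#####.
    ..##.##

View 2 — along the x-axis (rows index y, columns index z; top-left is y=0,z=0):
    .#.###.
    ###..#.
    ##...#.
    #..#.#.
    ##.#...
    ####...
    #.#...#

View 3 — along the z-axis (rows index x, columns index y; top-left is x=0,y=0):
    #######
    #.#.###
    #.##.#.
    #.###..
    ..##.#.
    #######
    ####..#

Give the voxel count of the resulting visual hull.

full grid |V| = 343
after view 1 [y-axis, 35 of 49 cells solid] → remaining = 245
after view 2 [x-axis, 24 of 49 cells solid] → remaining = 117
after view 3 [z-axis, 35 of 49 cells solid] → remaining = 84

remaining voxels: 84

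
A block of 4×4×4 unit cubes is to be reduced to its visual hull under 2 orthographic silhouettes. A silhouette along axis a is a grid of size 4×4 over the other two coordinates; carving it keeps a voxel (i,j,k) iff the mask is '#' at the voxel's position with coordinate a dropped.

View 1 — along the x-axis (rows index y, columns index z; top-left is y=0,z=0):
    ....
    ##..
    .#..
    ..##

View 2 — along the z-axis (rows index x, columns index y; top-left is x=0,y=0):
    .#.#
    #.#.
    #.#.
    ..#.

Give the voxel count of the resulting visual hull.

full grid |V| = 64
[1] x-view keeps 5 columns → grid now 20
[2] z-view keeps 7 columns → grid now 7

7 voxels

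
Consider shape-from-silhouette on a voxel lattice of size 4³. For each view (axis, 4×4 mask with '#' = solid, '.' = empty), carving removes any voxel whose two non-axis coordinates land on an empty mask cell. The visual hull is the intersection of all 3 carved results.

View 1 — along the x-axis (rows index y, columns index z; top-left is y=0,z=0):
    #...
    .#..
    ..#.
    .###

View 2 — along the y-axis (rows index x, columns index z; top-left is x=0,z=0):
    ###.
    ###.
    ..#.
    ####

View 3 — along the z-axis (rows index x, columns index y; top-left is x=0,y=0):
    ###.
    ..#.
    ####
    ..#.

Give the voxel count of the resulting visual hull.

before carving: 64 voxels (4×4×4)
  1. axis=0 (YZ plane), |mask|=6  ⇒  voxels=24
  2. axis=1 (XZ plane), |mask|=11  ⇒  voxels=18
  3. axis=2 (XY plane), |mask|=9  ⇒  voxels=7

remaining voxels: 7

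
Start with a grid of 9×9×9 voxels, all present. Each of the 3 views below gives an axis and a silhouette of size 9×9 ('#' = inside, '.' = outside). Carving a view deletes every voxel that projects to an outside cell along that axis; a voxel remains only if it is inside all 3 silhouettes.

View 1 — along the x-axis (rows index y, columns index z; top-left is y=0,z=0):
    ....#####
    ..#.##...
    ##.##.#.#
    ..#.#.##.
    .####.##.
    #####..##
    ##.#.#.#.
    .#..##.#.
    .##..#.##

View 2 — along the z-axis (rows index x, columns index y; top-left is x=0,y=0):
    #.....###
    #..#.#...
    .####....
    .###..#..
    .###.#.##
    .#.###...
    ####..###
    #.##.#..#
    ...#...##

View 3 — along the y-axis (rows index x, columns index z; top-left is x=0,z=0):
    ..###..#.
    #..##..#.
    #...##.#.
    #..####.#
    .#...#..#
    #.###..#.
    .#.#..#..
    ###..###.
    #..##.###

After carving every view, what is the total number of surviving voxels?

start: 9×9×9 = 729 voxels
carve view 1 (along x, YZ-mask fill 45/81): 405 voxels remain
carve view 2 (along z, XY-mask fill 40/81): 193 voxels remain
carve view 3 (along y, XZ-mask fill 41/81): 93 voxels remain

voxel count = 93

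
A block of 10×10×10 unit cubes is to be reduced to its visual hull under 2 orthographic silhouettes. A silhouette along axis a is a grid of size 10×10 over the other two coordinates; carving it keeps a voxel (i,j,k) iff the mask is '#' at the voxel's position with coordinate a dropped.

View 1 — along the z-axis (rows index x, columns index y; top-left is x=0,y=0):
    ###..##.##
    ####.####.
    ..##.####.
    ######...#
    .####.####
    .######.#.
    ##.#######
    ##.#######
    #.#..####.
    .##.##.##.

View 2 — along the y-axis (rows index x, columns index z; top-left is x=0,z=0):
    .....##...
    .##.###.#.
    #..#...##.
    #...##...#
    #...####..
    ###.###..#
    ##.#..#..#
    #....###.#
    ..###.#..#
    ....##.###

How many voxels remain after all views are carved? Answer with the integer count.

before carving: 1000 voxels (10×10×10)
[1] z-view keeps 73 columns → grid now 730
[2] y-view keeps 48 columns → grid now 353

353 voxels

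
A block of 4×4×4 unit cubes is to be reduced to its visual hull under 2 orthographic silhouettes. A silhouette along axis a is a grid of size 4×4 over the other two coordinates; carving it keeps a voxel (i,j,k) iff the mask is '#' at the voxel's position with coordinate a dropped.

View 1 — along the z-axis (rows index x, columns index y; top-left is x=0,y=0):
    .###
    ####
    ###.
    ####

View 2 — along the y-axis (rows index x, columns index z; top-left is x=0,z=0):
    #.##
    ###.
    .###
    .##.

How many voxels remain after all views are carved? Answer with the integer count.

|visual hull| = 38

before carving: 64 voxels (4×4×4)
after view 1 [z-axis, 14 of 16 cells solid] → remaining = 56
after view 2 [y-axis, 11 of 16 cells solid] → remaining = 38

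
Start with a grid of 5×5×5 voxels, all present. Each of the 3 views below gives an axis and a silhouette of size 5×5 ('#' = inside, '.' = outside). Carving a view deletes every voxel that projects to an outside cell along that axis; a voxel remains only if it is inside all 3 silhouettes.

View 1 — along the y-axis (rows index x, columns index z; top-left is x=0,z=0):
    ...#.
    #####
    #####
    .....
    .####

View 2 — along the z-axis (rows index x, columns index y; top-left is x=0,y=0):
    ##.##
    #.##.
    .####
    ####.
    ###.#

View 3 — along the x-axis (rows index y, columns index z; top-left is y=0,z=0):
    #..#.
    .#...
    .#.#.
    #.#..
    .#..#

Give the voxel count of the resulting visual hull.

initial block: 5^3 = 125
after view 1 [y-axis, 15 of 25 cells solid] → remaining = 75
after view 2 [z-axis, 19 of 25 cells solid] → remaining = 55
after view 3 [x-axis, 9 of 25 cells solid] → remaining = 20

20 voxels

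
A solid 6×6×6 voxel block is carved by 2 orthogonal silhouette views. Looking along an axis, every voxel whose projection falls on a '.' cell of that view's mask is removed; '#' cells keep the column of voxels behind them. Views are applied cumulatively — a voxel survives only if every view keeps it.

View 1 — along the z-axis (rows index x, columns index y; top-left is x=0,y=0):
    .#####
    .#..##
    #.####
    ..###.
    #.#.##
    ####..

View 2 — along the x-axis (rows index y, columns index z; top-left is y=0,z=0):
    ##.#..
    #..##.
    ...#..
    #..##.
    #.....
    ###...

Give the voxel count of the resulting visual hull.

full grid |V| = 216
carve view 1 (along z, XY-mask fill 24/36): 144 voxels remain
carve view 2 (along x, YZ-mask fill 14/36): 52 voxels remain

remaining voxels: 52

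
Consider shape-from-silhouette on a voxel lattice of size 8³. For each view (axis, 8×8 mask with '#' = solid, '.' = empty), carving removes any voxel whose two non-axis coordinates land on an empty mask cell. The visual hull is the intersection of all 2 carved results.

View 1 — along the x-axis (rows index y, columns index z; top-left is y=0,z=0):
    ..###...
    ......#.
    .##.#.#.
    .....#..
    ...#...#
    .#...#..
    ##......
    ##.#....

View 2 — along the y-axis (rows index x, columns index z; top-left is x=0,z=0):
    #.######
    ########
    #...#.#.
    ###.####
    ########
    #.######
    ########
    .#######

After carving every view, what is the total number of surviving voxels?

full grid |V| = 512
  1. axis=0 (YZ plane), |mask|=18  ⇒  voxels=144
  2. axis=1 (XZ plane), |mask|=55  ⇒  voxels=119

voxel count = 119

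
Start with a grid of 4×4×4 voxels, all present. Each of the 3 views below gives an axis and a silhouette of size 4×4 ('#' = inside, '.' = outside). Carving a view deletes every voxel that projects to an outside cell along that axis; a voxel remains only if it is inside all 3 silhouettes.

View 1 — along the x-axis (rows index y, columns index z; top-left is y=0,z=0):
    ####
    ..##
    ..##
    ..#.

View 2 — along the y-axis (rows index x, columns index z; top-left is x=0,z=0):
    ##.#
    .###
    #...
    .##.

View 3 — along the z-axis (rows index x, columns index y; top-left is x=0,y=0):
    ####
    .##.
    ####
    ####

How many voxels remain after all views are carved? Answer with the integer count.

remaining voxels: 15

initial block: 4^3 = 64
[1] x-view keeps 9 columns → grid now 36
[2] y-view keeps 9 columns → grid now 19
[3] z-view keeps 14 columns → grid now 15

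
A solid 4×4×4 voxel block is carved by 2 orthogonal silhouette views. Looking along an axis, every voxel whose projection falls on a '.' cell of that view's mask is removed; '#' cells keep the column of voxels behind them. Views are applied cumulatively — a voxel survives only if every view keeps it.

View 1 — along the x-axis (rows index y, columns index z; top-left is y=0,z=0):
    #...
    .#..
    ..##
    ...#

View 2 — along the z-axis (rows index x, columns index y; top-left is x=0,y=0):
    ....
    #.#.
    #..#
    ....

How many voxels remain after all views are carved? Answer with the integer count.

remaining voxels: 5

start: 4×4×4 = 64 voxels
carve view 1 (along x, YZ-mask fill 5/16): 20 voxels remain
carve view 2 (along z, XY-mask fill 4/16): 5 voxels remain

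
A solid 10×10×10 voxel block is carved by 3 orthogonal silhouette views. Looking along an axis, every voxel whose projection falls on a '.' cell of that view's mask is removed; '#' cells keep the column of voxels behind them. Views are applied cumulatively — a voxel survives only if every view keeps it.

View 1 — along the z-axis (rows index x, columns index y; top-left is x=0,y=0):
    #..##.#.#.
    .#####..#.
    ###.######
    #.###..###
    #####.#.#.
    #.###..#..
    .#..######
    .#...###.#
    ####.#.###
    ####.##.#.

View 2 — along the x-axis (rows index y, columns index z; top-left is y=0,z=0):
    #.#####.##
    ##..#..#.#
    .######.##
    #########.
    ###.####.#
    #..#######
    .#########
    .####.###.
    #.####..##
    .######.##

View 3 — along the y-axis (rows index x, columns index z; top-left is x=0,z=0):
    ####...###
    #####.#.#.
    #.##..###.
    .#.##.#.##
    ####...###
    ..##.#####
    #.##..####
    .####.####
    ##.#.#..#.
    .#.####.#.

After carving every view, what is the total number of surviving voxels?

initial block: 10^3 = 1000
after view 1 [z-axis, 66 of 100 cells solid] → remaining = 660
after view 2 [x-axis, 77 of 100 cells solid] → remaining = 506
after view 3 [y-axis, 66 of 100 cells solid] → remaining = 326

voxel count = 326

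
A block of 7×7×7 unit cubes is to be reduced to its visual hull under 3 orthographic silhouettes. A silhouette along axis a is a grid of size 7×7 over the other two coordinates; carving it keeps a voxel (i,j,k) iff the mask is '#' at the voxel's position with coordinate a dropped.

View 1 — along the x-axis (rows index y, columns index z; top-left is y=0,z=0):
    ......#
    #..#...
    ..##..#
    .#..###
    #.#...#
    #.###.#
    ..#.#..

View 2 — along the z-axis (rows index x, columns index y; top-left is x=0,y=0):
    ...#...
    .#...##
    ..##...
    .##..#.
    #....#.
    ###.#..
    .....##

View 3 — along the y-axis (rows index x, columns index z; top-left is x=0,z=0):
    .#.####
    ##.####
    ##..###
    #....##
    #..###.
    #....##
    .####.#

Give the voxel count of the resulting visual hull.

start: 7×7×7 = 343 voxels
V1 x: intersect with YZ mask (20 set) -- 140 left
V2 z: intersect with XY mask (17 set) -- 52 left
V3 y: intersect with XZ mask (31 set) -- 34 left

remaining voxels: 34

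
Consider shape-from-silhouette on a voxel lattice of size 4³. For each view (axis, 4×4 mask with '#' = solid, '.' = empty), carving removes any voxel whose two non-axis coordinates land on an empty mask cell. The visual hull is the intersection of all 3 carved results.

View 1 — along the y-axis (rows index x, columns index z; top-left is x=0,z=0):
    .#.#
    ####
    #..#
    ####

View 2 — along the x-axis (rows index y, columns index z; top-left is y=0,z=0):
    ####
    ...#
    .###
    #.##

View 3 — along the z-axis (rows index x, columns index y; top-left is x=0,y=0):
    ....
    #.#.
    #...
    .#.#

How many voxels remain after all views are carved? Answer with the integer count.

before carving: 64 voxels (4×4×4)
  1. axis=1 (XZ plane), |mask|=12  ⇒  voxels=48
  2. axis=0 (YZ plane), |mask|=11  ⇒  voxels=34
  3. axis=2 (XY plane), |mask|=5  ⇒  voxels=13

|visual hull| = 13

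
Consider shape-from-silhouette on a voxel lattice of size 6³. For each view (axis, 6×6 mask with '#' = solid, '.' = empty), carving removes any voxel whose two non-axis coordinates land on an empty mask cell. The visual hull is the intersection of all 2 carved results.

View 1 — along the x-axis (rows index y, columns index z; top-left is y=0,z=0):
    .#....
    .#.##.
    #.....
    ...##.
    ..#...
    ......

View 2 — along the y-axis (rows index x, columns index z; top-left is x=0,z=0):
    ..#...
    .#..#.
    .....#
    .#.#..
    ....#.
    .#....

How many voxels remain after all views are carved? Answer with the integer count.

remaining voxels: 13

initial block: 6^3 = 216
carve view 1 (along x, YZ-mask fill 8/36): 48 voxels remain
carve view 2 (along y, XZ-mask fill 8/36): 13 voxels remain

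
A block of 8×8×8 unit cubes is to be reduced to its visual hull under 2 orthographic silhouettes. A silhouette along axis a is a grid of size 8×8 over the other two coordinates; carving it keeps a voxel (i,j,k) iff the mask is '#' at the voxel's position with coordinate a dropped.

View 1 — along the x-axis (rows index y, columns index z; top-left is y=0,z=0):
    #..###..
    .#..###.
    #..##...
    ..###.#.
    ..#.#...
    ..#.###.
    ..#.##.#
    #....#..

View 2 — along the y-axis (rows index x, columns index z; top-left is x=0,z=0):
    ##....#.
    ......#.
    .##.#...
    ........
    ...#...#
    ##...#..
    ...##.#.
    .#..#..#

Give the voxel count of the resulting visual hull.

before carving: 512 voxels (8×8×8)
  1. axis=0 (YZ plane), |mask|=27  ⇒  voxels=216
  2. axis=1 (XZ plane), |mask|=18  ⇒  voxels=57

voxel count = 57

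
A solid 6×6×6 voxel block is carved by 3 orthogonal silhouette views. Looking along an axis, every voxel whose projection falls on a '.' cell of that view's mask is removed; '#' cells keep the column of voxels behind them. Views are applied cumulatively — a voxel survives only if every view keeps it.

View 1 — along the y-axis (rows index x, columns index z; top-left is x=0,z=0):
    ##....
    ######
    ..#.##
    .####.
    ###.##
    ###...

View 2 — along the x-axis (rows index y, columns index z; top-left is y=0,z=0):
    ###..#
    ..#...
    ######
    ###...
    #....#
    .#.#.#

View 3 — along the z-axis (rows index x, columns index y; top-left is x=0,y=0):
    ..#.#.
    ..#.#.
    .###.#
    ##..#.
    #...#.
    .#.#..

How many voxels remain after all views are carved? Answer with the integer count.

full grid |V| = 216
  1. axis=1 (XZ plane), |mask|=23  ⇒  voxels=138
  2. axis=0 (YZ plane), |mask|=19  ⇒  voxels=76
  3. axis=2 (XY plane), |mask|=15  ⇒  voxels=30

remaining voxels: 30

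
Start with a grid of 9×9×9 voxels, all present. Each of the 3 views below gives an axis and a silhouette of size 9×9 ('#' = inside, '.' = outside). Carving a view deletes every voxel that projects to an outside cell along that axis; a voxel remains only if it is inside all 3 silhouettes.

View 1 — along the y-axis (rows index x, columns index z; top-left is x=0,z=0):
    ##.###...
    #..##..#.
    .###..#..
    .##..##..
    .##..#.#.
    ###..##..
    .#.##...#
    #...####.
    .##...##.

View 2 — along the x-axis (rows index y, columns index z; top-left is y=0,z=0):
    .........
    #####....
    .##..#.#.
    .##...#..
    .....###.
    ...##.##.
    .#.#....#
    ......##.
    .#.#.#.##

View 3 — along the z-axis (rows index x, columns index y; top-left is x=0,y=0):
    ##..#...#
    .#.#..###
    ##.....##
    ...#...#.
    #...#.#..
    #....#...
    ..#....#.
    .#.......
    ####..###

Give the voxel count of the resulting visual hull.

initial block: 9^3 = 729
step 1: project along y, AND mask (39/81) → |grid| = 351
step 2: project along x, AND mask (29/81) → |grid| = 135
step 3: project along z, AND mask (30/81) → |grid| = 45

remaining voxels: 45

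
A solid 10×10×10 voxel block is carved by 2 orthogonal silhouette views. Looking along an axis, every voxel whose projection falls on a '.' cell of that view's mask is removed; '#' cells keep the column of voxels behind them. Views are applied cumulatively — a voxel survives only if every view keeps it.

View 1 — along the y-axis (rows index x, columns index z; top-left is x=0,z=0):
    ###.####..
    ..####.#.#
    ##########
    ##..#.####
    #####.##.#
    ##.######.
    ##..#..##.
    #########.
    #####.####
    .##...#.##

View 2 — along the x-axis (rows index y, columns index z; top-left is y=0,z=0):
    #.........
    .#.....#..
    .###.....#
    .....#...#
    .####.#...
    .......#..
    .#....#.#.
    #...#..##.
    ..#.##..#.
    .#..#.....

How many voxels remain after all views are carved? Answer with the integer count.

full grid |V| = 1000
after view 1 [y-axis, 74 of 100 cells solid] → remaining = 740
after view 2 [x-axis, 28 of 100 cells solid] → remaining = 216

remaining voxels: 216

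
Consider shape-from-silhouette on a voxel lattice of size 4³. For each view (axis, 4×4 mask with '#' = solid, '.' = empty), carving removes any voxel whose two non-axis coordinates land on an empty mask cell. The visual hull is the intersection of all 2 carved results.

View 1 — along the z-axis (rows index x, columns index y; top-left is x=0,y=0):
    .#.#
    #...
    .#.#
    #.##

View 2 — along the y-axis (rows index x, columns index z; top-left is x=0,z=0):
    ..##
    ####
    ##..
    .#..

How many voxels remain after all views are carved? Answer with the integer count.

15 voxels

full grid |V| = 64
  1. axis=2 (XY plane), |mask|=8  ⇒  voxels=32
  2. axis=1 (XZ plane), |mask|=9  ⇒  voxels=15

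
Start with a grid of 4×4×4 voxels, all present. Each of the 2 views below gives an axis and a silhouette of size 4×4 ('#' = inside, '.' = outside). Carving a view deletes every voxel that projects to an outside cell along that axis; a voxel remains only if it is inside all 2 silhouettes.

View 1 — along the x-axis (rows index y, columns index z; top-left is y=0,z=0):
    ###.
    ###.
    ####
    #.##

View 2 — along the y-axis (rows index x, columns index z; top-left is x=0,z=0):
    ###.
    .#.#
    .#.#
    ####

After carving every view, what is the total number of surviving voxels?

voxel count = 34

initial block: 4^3 = 64
[1] x-view keeps 13 columns → grid now 52
[2] y-view keeps 11 columns → grid now 34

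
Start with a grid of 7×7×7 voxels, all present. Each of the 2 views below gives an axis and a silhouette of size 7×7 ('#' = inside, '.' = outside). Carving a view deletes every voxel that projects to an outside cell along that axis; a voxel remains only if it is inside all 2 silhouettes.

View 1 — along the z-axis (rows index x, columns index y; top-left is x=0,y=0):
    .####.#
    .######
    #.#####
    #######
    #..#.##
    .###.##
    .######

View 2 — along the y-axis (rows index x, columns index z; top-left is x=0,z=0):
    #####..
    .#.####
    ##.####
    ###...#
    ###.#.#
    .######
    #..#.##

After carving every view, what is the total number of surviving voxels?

initial block: 7^3 = 343
V1 z: intersect with XY mask (39 set) -- 273 left
V2 y: intersect with XZ mask (35 set) -- 193 left

|visual hull| = 193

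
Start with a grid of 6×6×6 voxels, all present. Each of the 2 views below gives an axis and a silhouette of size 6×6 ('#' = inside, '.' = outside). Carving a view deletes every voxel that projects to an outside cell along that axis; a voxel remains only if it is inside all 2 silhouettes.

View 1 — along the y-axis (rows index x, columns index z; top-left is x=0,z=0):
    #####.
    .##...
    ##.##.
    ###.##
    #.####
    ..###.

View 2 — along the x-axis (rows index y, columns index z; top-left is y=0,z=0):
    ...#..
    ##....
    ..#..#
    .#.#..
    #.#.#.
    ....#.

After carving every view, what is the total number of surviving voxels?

voxel count = 46

initial block: 6^3 = 216
  1. axis=1 (XZ plane), |mask|=24  ⇒  voxels=144
  2. axis=0 (YZ plane), |mask|=11  ⇒  voxels=46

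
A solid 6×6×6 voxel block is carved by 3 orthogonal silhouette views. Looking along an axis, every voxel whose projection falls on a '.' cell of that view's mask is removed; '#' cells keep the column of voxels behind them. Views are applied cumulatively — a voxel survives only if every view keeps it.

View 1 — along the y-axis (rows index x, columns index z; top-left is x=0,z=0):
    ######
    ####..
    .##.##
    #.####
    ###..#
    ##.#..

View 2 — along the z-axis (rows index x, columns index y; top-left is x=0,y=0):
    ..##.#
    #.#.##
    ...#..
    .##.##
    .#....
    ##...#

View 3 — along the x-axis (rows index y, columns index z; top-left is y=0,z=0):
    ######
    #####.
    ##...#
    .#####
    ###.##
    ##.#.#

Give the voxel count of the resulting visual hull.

|visual hull| = 53

start: 6×6×6 = 216 voxels
[1] y-view keeps 26 columns → grid now 156
[2] z-view keeps 16 columns → grid now 71
[3] x-view keeps 28 columns → grid now 53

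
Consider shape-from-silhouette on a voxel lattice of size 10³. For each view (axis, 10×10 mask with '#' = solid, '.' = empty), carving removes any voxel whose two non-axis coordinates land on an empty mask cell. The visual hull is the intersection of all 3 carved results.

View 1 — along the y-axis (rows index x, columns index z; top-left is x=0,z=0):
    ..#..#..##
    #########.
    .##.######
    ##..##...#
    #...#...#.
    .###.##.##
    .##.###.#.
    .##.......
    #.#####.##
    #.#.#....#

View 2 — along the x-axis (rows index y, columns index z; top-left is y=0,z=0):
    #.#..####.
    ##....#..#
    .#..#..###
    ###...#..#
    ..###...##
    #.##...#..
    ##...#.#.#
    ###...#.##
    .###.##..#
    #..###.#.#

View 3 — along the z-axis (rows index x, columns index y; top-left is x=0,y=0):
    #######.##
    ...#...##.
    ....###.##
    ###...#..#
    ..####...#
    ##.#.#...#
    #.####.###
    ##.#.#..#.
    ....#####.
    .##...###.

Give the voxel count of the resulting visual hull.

start: 10×10×10 = 1000 voxels
carve view 1 (along y, XZ-mask fill 56/100): 560 voxels remain
carve view 2 (along x, YZ-mask fill 52/100): 291 voxels remain
carve view 3 (along z, XY-mask fill 55/100): 155 voxels remain

voxel count = 155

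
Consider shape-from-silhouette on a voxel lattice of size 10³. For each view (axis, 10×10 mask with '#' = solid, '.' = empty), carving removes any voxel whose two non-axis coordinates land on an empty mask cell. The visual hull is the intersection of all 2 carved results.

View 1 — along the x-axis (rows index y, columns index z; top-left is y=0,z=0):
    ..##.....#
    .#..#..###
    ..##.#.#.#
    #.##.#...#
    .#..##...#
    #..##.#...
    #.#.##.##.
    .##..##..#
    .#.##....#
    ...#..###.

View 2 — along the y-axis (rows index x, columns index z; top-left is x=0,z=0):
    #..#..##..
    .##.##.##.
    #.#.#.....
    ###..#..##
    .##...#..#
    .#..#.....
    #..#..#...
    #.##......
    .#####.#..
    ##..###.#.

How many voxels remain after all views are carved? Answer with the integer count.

voxel count = 188

before carving: 1000 voxels (10×10×10)
after view 1 [x-axis, 45 of 100 cells solid] → remaining = 450
after view 2 [y-axis, 43 of 100 cells solid] → remaining = 188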